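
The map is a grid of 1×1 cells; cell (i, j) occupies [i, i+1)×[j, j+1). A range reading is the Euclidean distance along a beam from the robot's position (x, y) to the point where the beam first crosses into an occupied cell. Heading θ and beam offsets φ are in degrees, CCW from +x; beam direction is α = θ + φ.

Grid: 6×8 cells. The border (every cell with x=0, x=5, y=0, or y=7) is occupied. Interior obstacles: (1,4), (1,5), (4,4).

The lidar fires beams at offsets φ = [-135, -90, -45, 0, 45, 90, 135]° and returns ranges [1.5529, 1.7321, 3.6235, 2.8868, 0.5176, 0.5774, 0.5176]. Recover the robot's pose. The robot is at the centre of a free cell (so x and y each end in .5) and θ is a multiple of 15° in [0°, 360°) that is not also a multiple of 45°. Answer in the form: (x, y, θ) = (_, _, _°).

(x, y, θ) = (4.5, 5.5, 210°)

Enumerate (i+0.5, j+0.5, θ) over the 21 free cells and 16 admissible headings. For each, cast all 7 beams and compare to the given ranges.
  (2.5, 1.5, 30°): beam 1 = 0.5176 ≠ 1.5529 ✗
  (1.5, 2.5, 150°): beam 1 = 3.6235 ≠ 1.5529 ✗
  (3.5, 4.5, 15°): beam 1 = 4.0415 ≠ 1.5529 ✗
  (3.5, 4.5, 165°): beam 1 = 0.5774 ≠ 1.5529 ✗
  …
  (4.5, 5.5, 210°): r_1=1.5529, r_2=1.7321, r_3=3.6235, r_4=2.8868, r_5=0.5176, r_6=0.5774, r_7=0.5176 — all match ✓
Unique over the lattice → pose = (4.5, 5.5, 210°).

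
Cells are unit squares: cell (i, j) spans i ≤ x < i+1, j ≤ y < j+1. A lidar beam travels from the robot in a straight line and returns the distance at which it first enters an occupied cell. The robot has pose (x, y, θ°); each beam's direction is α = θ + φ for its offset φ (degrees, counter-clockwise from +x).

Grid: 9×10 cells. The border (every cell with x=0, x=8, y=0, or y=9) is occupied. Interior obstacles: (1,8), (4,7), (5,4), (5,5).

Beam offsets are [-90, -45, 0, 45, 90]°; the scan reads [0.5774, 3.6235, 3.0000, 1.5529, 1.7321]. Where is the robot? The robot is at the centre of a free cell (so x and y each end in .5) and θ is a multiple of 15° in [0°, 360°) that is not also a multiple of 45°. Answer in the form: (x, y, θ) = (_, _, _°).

Candidates: 52 free-cell centres × 16 headings = 832 poses. Raycast each; keep the one whose scan matches to 4 dp.
  (2.5, 2.5, 105°): beam 1 = 5.6940 ≠ 0.5774 ✗
  (4.5, 4.5, 30°): beam 1 = 4.0415 ≠ 0.5774 ✗
  (3.5, 3.5, 120°): beam 1 = 1.7321 ≠ 0.5774 ✗
  (2.5, 8.5, 120°): beam 1 = 1.0000 ≠ 0.5774 ✗
  (6.5, 3.5, 60°): beam 1 = 1.7321 ≠ 0.5774 ✗
  …
  (6.5, 4.5, 300°): r_1=0.5774, r_2=3.6235, r_3=3.0000, r_4=1.5529, r_5=1.7321 — all match ✓
Unique over the lattice → pose = (6.5, 4.5, 300°).

(x, y, θ) = (6.5, 4.5, 300°)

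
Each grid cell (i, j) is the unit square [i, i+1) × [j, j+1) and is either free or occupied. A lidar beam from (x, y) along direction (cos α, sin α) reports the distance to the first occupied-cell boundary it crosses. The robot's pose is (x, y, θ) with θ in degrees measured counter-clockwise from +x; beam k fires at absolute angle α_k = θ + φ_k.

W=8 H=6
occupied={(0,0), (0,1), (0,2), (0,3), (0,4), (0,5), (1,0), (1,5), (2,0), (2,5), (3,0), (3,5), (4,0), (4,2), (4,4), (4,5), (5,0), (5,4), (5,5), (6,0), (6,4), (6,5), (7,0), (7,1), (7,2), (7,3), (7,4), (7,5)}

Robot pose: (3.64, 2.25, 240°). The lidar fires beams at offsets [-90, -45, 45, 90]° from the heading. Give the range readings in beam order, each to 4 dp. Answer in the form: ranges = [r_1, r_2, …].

beam 1: φ=-90°, α=150°
  cosα=-0.8660 sinα=0.5000 | (3,2) | tMaxX 0.7390 tMaxY 1.5000 | tΔX 1.1547 tΔY 2.0000
    t=0.7390 [x] (2,2)
    t=1.5000 [y] (2,3)
    t=1.8937 [x] (1,3)
    t=3.0484 [x] (0,3) — stop
  → r_1 = 3.0484
beam 2: φ=-45°, α=195°
  cosα=-0.9659 sinα=-0.2588 | (3,2) | tMaxX 0.6626 tMaxY 0.9659 | tΔX 1.0353 tΔY 3.8637
    t=0.6626 [x] (2,2)
    t=0.9659 [y] (2,1)
    t=1.6979 [x] (1,1)
    t=2.7331 [x] (0,1) — stop
  → r_2 = 2.7331
beam 3: φ=45°, α=285°
  cosα=0.2588 sinα=-0.9659 | (3,2) | tMaxX 1.3909 tMaxY 0.2588 | tΔX 3.8637 tΔY 1.0353
    t=0.2588 [y] (3,1)
    t=1.2941 [y] (3,0) — stop
  → r_3 = 1.2941
beam 4: φ=90°, α=330°
  cosα=0.8660 sinα=-0.5000 | (3,2) | tMaxX 0.4157 tMaxY 0.5000 | tΔX 1.1547 tΔY 2.0000
    t=0.4157 [x] (4,2) — stop
  → r_4 = 0.4157

ranges = [3.0484, 2.7331, 1.2941, 0.4157]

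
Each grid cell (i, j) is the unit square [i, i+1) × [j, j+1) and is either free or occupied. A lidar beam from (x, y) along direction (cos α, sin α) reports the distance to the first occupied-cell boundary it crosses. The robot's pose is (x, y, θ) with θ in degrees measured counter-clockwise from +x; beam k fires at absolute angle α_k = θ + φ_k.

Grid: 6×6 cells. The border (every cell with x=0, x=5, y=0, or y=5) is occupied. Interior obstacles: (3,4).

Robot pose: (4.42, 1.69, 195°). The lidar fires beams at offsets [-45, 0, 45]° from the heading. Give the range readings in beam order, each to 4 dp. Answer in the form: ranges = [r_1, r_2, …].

ranges = [3.9491, 2.6660, 0.7967]

beam 1: φ=-45°, α=150°
  d=(-0.8660,0.5000)  start (4,1)  tX=0.4850 tY=0.6200  stride 1/|dx|=1.1547 1/|dy|=2.0000
    cross x-line → (3,1), t=0.4850
    cross y-line → (3,2), t=0.6200
    cross x-line → (2,2), t=1.6397
    cross y-line → (2,3), t=2.6200
    cross x-line → (1,3), t=2.7944
    cross x-line → (0,3), t=3.9491 (wall)
  → r_1 = 3.9491
beam 2: φ=0°, α=195°
  d=(-0.9659,-0.2588)  start (4,1)  tX=0.4348 tY=2.6660  stride 1/|dx|=1.0353 1/|dy|=3.8637
    cross x-line → (3,1), t=0.4348
    cross x-line → (2,1), t=1.4701
    cross x-line → (1,1), t=2.5054
    cross y-line → (1,0), t=2.6660 (wall)
  → r_2 = 2.6660
beam 3: φ=45°, α=240°
  d=(-0.5000,-0.8660)  start (4,1)  tX=0.8400 tY=0.7967  stride 1/|dx|=2.0000 1/|dy|=1.1547
    cross y-line → (4,0), t=0.7967 (wall)
  → r_3 = 0.7967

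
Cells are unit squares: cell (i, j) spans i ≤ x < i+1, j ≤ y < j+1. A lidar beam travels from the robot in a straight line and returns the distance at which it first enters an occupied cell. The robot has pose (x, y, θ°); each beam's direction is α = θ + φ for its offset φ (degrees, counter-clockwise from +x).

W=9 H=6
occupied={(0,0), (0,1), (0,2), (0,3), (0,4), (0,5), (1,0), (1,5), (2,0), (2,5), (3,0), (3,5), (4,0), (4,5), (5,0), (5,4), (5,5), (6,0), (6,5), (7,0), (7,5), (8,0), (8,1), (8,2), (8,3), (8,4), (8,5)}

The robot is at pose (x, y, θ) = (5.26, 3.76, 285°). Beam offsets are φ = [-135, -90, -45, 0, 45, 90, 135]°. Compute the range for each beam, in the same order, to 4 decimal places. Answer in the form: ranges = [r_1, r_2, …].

beam 1: φ=-135°, α=150°
  d=(-0.8660,0.5000)  start (5,3)  tX=0.3002 tY=0.4800  stride 1/|dx|=1.1547 1/|dy|=2.0000
    cross x-line → (4,3), t=0.3002
    cross y-line → (4,4), t=0.4800
    cross x-line → (3,4), t=1.4549
    cross y-line → (3,5), t=2.4800 (wall)
  → r_1 = 2.4800
beam 2: φ=-90°, α=195°
  d=(-0.9659,-0.2588)  start (5,3)  tX=0.2692 tY=2.9364  stride 1/|dx|=1.0353 1/|dy|=3.8637
    cross x-line → (4,3), t=0.2692
    cross x-line → (3,3), t=1.3044
    cross x-line → (2,3), t=2.3397
    cross y-line → (2,2), t=2.9364
    cross x-line → (1,2), t=3.3750
    cross x-line → (0,2), t=4.4103 (wall)
  → r_2 = 4.4103
beam 3: φ=-45°, α=240°
  d=(-0.5000,-0.8660)  start (5,3)  tX=0.5200 tY=0.8776  stride 1/|dx|=2.0000 1/|dy|=1.1547
    cross x-line → (4,3), t=0.5200
    cross y-line → (4,2), t=0.8776
    cross y-line → (4,1), t=2.0323
    cross x-line → (3,1), t=2.5200
    cross y-line → (3,0), t=3.1870 (wall)
  → r_3 = 3.1870
beam 4: φ=0°, α=285°
  d=(0.2588,-0.9659)  start (5,3)  tX=2.8591 tY=0.7868  stride 1/|dx|=3.8637 1/|dy|=1.0353
    cross y-line → (5,2), t=0.7868
    cross y-line → (5,1), t=1.8221
    cross y-line → (5,0), t=2.8574 (wall)
  → r_4 = 2.8574
beam 5: φ=45°, α=330°
  d=(0.8660,-0.5000)  start (5,3)  tX=0.8545 tY=1.5200  stride 1/|dx|=1.1547 1/|dy|=2.0000
    cross x-line → (6,3), t=0.8545
    cross y-line → (6,2), t=1.5200
    cross x-line → (7,2), t=2.0092
    cross x-line → (8,2), t=3.1639 (wall)
  → r_5 = 3.1639
beam 6: φ=90°, α=15°
  d=(0.9659,0.2588)  start (5,3)  tX=0.7661 tY=0.9273  stride 1/|dx|=1.0353 1/|dy|=3.8637
    cross x-line → (6,3), t=0.7661
    cross y-line → (6,4), t=0.9273
    cross x-line → (7,4), t=1.8014
    cross x-line → (8,4), t=2.8367 (wall)
  → r_6 = 2.8367
beam 7: φ=135°, α=60°
  d=(0.5000,0.8660)  start (5,3)  tX=1.4800 tY=0.2771  stride 1/|dx|=2.0000 1/|dy|=1.1547
    cross y-line → (5,4), t=0.2771 (wall)
  → r_7 = 0.2771

ranges = [2.4800, 4.4103, 3.1870, 2.8574, 3.1639, 2.8367, 0.2771]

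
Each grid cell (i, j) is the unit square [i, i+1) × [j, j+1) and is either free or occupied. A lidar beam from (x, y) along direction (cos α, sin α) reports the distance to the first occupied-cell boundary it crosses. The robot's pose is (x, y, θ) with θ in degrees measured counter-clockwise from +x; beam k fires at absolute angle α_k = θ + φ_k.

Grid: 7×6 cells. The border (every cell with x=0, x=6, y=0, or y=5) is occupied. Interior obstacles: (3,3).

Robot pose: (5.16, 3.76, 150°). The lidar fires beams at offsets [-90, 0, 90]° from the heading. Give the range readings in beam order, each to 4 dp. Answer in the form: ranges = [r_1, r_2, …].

beam 1: φ=-90°, α=60°
  d=(0.5000,0.8660)  start (5,3)  tX=1.6800 tY=0.2771  stride 1/|dx|=2.0000 1/|dy|=1.1547
    cross y-line → (5,4), t=0.2771
    cross y-line → (5,5), t=1.4318 (wall)
  → r_1 = 1.4318
beam 2: φ=0°, α=150°
  d=(-0.8660,0.5000)  start (5,3)  tX=0.1848 tY=0.4800  stride 1/|dx|=1.1547 1/|dy|=2.0000
    cross x-line → (4,3), t=0.1848
    cross y-line → (4,4), t=0.4800
    cross x-line → (3,4), t=1.3395
    cross y-line → (3,5), t=2.4800 (wall)
  → r_2 = 2.4800
beam 3: φ=90°, α=240°
  d=(-0.5000,-0.8660)  start (5,3)  tX=0.3200 tY=0.8776  stride 1/|dx|=2.0000 1/|dy|=1.1547
    cross x-line → (4,3), t=0.3200
    cross y-line → (4,2), t=0.8776
    cross y-line → (4,1), t=2.0323
    cross x-line → (3,1), t=2.3200
    cross y-line → (3,0), t=3.1870 (wall)
  → r_3 = 3.1870

ranges = [1.4318, 2.4800, 3.1870]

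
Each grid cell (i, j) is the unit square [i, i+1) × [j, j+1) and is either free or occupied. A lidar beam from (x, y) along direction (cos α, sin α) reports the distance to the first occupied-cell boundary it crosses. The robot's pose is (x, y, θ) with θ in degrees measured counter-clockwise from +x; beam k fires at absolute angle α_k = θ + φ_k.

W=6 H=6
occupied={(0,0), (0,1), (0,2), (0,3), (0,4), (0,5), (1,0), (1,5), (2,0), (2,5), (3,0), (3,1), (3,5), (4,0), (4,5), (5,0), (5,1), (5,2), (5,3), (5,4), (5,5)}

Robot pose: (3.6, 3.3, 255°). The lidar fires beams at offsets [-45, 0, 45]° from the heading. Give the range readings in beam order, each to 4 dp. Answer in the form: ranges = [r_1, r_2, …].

beam 1: φ=-45°, α=210°
  direction (-0.8660, -0.5000); cell (3,3); t to first gridline: x 0.6928, y 0.6000 (then +1.1547 / +2.0000)
    (3,2) via y @ 0.6000
    (2,2) via x @ 0.6928
    (1,2) via x @ 1.8475
    (1,1) via y @ 2.6000
    (0,1) via x @ 3.0022  # hit
  → r_1 = 3.0022
beam 2: φ=0°, α=255°
  direction (-0.2588, -0.9659); cell (3,3); t to first gridline: x 2.3182, y 0.3106 (then +3.8637 / +1.0353)
    (3,2) via y @ 0.3106
    (3,1) via y @ 1.3459  # hit
  → r_2 = 1.3459
beam 3: φ=45°, α=300°
  direction (0.5000, -0.8660); cell (3,3); t to first gridline: x 0.8000, y 0.3464 (then +2.0000 / +1.1547)
    (3,2) via y @ 0.3464
    (4,2) via x @ 0.8000
    (4,1) via y @ 1.5011
    (4,0) via y @ 2.6558  # hit
  → r_3 = 2.6558

ranges = [3.0022, 1.3459, 2.6558]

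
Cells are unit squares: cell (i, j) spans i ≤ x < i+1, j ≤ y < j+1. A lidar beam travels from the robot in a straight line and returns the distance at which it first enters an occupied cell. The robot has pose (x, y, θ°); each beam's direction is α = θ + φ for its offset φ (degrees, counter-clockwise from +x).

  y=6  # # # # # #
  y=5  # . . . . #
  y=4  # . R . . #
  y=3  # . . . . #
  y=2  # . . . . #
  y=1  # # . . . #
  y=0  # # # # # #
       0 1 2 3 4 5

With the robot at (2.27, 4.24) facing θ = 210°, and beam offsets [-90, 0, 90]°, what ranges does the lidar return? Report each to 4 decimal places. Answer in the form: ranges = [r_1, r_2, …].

beam 1: φ=-90°, α=120°
  direction (-0.5000, 0.8660); cell (2,4); t to first gridline: x 0.5400, y 0.8776 (then +2.0000 / +1.1547)
    (1,4) via x @ 0.5400
    (1,5) via y @ 0.8776
    (1,6) via y @ 2.0323  # hit
  → r_1 = 2.0323
beam 2: φ=0°, α=210°
  direction (-0.8660, -0.5000); cell (2,4); t to first gridline: x 0.3118, y 0.4800 (then +1.1547 / +2.0000)
    (1,4) via x @ 0.3118
    (1,3) via y @ 0.4800
    (0,3) via x @ 1.4665  # hit
  → r_2 = 1.4665
beam 3: φ=90°, α=300°
  direction (0.5000, -0.8660); cell (2,4); t to first gridline: x 1.4600, y 0.2771 (then +2.0000 / +1.1547)
    (2,3) via y @ 0.2771
    (2,2) via y @ 1.4318
    (3,2) via x @ 1.4600
    (3,1) via y @ 2.5865
    (4,1) via x @ 3.4600
    (4,0) via y @ 3.7412  # hit
  → r_3 = 3.7412

ranges = [2.0323, 1.4665, 3.7412]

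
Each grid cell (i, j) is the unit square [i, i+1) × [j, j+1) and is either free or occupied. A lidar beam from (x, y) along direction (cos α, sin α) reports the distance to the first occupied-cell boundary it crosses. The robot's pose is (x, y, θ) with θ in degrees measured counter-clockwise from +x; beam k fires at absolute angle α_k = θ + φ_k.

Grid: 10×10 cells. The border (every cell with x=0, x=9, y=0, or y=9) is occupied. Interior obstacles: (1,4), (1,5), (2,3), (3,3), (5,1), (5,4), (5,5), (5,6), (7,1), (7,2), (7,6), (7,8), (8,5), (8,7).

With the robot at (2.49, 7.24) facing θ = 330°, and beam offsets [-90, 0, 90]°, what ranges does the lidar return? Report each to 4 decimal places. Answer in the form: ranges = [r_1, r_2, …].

beam 1: φ=-90°, α=240°
  direction (-0.5000, -0.8660); cell (2,7); t to first gridline: x 0.9800, y 0.2771 (then +2.0000 / +1.1547)
    (2,6) via y @ 0.2771
    (1,6) via x @ 0.9800
    (1,5) via y @ 1.4318  # hit
  → r_1 = 1.4318
beam 2: φ=0°, α=330°
  direction (0.8660, -0.5000); cell (2,7); t to first gridline: x 0.5889, y 0.4800 (then +1.1547 / +2.0000)
    (2,6) via y @ 0.4800
    (3,6) via x @ 0.5889
    (4,6) via x @ 1.7436
    (4,5) via y @ 2.4800
    (5,5) via x @ 2.8983  # hit
  → r_2 = 2.8983
beam 3: φ=90°, α=60°
  direction (0.5000, 0.8660); cell (2,7); t to first gridline: x 1.0200, y 0.8776 (then +2.0000 / +1.1547)
    (2,8) via y @ 0.8776
    (3,8) via x @ 1.0200
    (3,9) via y @ 2.0323  # hit
  → r_3 = 2.0323

ranges = [1.4318, 2.8983, 2.0323]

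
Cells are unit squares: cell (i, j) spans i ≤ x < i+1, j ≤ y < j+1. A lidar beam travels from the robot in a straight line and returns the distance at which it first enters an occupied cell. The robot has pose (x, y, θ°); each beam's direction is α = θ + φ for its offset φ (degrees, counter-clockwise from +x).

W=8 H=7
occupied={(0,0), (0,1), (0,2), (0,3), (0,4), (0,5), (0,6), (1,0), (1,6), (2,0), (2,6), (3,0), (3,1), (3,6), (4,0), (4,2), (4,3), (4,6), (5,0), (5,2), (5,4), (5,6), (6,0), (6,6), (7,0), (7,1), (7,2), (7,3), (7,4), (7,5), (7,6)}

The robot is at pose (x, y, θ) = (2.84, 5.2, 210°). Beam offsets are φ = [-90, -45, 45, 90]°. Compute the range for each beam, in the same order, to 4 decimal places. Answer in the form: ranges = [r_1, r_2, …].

beam 1: φ=-90°, α=120°
  d=(-0.5000,0.8660)  start (2,5)  tX=1.6800 tY=0.9238  stride 1/|dx|=2.0000 1/|dy|=1.1547
    cross y-line → (2,6), t=0.9238 (wall)
  → r_1 = 0.9238
beam 2: φ=-45°, α=165°
  d=(-0.9659,0.2588)  start (2,5)  tX=0.8696 tY=3.0910  stride 1/|dx|=1.0353 1/|dy|=3.8637
    cross x-line → (1,5), t=0.8696
    cross x-line → (0,5), t=1.9049 (wall)
  → r_2 = 1.9049
beam 3: φ=45°, α=255°
  d=(-0.2588,-0.9659)  start (2,5)  tX=3.2455 tY=0.2071  stride 1/|dx|=3.8637 1/|dy|=1.0353
    cross y-line → (2,4), t=0.2071
    cross y-line → (2,3), t=1.2423
    cross y-line → (2,2), t=2.2776
    cross x-line → (1,2), t=3.2455
    cross y-line → (1,1), t=3.3129
    cross y-line → (1,0), t=4.3482 (wall)
  → r_3 = 4.3482
beam 4: φ=90°, α=300°
  d=(0.5000,-0.8660)  start (2,5)  tX=0.3200 tY=0.2309  stride 1/|dx|=2.0000 1/|dy|=1.1547
    cross y-line → (2,4), t=0.2309
    cross x-line → (3,4), t=0.3200
    cross y-line → (3,3), t=1.3856
    cross x-line → (4,3), t=2.3200 (wall)
  → r_4 = 2.3200

ranges = [0.9238, 1.9049, 4.3482, 2.3200]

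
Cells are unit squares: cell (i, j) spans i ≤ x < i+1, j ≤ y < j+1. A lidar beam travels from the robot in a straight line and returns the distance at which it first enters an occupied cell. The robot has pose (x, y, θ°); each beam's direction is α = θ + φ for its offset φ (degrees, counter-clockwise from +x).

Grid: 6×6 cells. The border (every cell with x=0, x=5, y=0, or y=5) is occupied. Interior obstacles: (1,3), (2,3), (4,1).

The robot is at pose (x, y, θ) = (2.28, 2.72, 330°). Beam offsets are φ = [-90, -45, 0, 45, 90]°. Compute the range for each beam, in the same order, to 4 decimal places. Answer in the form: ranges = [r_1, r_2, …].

ranges = [1.9861, 1.7807, 1.9861, 2.8160, 0.3233]

beam 1: φ=-90°, α=240°
  dir = (cos 240°, sin 240°) = (-0.5000, -0.8660); from cell (2,2)
  next x-line at t=0.5600, next y-line at t=0.8314; Δt_x=2.0000, Δt_y=1.1547
    x: enter (1,2) at t=0.5600
    y: enter (1,1) at t=0.8314
    y: enter (1,0) at t=1.9861 ← occupied
  → r_1 = 1.9861
beam 2: φ=-45°, α=285°
  dir = (cos 285°, sin 285°) = (0.2588, -0.9659); from cell (2,2)
  next x-line at t=2.7819, next y-line at t=0.7454; Δt_x=3.8637, Δt_y=1.0353
    y: enter (2,1) at t=0.7454
    y: enter (2,0) at t=1.7807 ← occupied
  → r_2 = 1.7807
beam 3: φ=0°, α=330°
  dir = (cos 330°, sin 330°) = (0.8660, -0.5000); from cell (2,2)
  next x-line at t=0.8314, next y-line at t=1.4400; Δt_x=1.1547, Δt_y=2.0000
    x: enter (3,2) at t=0.8314
    y: enter (3,1) at t=1.4400
    x: enter (4,1) at t=1.9861 ← occupied
  → r_3 = 1.9861
beam 4: φ=45°, α=15°
  dir = (cos 15°, sin 15°) = (0.9659, 0.2588); from cell (2,2)
  next x-line at t=0.7454, next y-line at t=1.0818; Δt_x=1.0353, Δt_y=3.8637
    x: enter (3,2) at t=0.7454
    y: enter (3,3) at t=1.0818
    x: enter (4,3) at t=1.7807
    x: enter (5,3) at t=2.8160 ← occupied
  → r_4 = 2.8160
beam 5: φ=90°, α=60°
  dir = (cos 60°, sin 60°) = (0.5000, 0.8660); from cell (2,2)
  next x-line at t=1.4400, next y-line at t=0.3233; Δt_x=2.0000, Δt_y=1.1547
    y: enter (2,3) at t=0.3233 ← occupied
  → r_5 = 0.3233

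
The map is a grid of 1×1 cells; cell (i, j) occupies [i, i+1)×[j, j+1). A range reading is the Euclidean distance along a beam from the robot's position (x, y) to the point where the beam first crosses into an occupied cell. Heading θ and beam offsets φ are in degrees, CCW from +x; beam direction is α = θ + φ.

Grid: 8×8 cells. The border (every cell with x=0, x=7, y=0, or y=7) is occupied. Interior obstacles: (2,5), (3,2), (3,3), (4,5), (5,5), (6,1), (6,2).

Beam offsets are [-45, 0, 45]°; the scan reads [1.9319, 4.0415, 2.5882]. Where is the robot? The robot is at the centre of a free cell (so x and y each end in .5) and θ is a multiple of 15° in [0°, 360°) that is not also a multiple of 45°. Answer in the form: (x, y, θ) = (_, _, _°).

Enumerate (i+0.5, j+0.5, θ) over the 29 free cells and 16 admissible headings. For each, cast all 3 beams and compare to the given ranges.
  (3.5, 6.5, 255°): beam 1 = 1.0000 ≠ 1.9319 ✗
  (3.5, 5.5, 150°): beam 1 = 1.5529 ≠ 1.9319 ✗
  (2.5, 4.5, 30°): beam 1 = 4.6587 ≠ 1.9319 ✗
  (6.5, 6.5, 300°): beam 1 = 5.6940 ≠ 1.9319 ✗
  …
  (6.5, 3.5, 150°): r_1=1.9319, r_2=4.0415, r_3=2.5882 — all match ✓
Unique over the lattice → pose = (6.5, 3.5, 150°).

(x, y, θ) = (6.5, 3.5, 150°)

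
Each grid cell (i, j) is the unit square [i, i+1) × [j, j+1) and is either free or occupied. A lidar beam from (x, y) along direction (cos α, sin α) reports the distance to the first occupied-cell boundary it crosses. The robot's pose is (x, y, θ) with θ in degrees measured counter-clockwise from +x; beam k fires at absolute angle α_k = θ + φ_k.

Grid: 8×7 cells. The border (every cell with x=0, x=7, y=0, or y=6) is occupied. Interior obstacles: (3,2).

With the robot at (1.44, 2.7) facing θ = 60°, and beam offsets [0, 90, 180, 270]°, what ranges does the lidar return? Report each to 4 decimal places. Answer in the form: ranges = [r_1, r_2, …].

beam 1: φ=0°, α=60°
  direction (0.5000, 0.8660); cell (1,2); t to first gridline: x 1.1200, y 0.3464 (then +2.0000 / +1.1547)
    (1,3) via y @ 0.3464
    (2,3) via x @ 1.1200
    (2,4) via y @ 1.5011
    (2,5) via y @ 2.6558
    (3,5) via x @ 3.1200
    (3,6) via y @ 3.8105  # hit
  → r_1 = 3.8105
beam 2: φ=90°, α=150°
  direction (-0.8660, 0.5000); cell (1,2); t to first gridline: x 0.5081, y 0.6000 (then +1.1547 / +2.0000)
    (0,2) via x @ 0.5081  # hit
  → r_2 = 0.5081
beam 3: φ=180°, α=240°
  direction (-0.5000, -0.8660); cell (1,2); t to first gridline: x 0.8800, y 0.8083 (then +2.0000 / +1.1547)
    (1,1) via y @ 0.8083
    (0,1) via x @ 0.8800  # hit
  → r_3 = 0.8800
beam 4: φ=270°, α=330°
  direction (0.8660, -0.5000); cell (1,2); t to first gridline: x 0.6466, y 1.4000 (then +1.1547 / +2.0000)
    (2,2) via x @ 0.6466
    (2,1) via y @ 1.4000
    (3,1) via x @ 1.8013
    (4,1) via x @ 2.9560
    (4,0) via y @ 3.4000  # hit
  → r_4 = 3.4000

ranges = [3.8105, 0.5081, 0.8800, 3.4000]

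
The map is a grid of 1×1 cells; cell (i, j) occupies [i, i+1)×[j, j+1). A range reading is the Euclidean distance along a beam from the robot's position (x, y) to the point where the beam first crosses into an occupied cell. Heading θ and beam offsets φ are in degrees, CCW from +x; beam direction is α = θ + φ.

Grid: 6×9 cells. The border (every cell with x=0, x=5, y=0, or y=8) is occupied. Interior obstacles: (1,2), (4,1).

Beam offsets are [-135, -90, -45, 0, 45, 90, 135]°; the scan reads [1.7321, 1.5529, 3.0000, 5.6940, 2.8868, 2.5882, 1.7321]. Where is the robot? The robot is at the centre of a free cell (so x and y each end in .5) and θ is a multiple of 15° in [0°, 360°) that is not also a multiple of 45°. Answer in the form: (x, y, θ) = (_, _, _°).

Candidates: 26 free-cell centres × 16 headings = 416 poses. Raycast each; keep the one whose scan matches to 4 dp.
  (3.5, 1.5, 210°): beam 1 = 5.7956 ≠ 1.7321 ✗
  (1.5, 3.5, 60°): beam 1 = 0.5176 ≠ 1.7321 ✗
  (1.5, 6.5, 345°): beam 1 = 0.5774 ≠ 1.7321 ✗
  …
  (2.5, 6.5, 285°): r_1=1.7321, r_2=1.5529, r_3=3.0000, r_4=5.6940, r_5=2.8868, r_6=2.5882, r_7=1.7321 — all match ✓
No second candidate reproduces the full scan.

(x, y, θ) = (2.5, 6.5, 285°)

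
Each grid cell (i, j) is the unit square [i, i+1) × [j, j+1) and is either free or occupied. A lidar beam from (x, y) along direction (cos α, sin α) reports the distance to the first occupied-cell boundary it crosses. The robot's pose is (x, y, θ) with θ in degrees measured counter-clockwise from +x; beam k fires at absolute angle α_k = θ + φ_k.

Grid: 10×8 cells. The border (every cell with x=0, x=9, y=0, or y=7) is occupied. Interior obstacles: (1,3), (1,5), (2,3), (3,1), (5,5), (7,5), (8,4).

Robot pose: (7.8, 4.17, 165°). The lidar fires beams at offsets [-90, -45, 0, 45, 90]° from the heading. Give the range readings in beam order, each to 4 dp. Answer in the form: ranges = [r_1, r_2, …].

ranges = [0.7727, 0.9584, 6.0046, 4.3879, 3.2818]

beam 1: φ=-90°, α=75°
  dir = (cos 75°, sin 75°) = (0.2588, 0.9659); from cell (7,4)
  next x-line at t=0.7727, next y-line at t=0.8593; Δt_x=3.8637, Δt_y=1.0353
    x: enter (8,4) at t=0.7727 ← occupied
  → r_1 = 0.7727
beam 2: φ=-45°, α=120°
  dir = (cos 120°, sin 120°) = (-0.5000, 0.8660); from cell (7,4)
  next x-line at t=1.6000, next y-line at t=0.9584; Δt_x=2.0000, Δt_y=1.1547
    y: enter (7,5) at t=0.9584 ← occupied
  → r_2 = 0.9584
beam 3: φ=0°, α=165°
  dir = (cos 165°, sin 165°) = (-0.9659, 0.2588); from cell (7,4)
  next x-line at t=0.8282, next y-line at t=3.2069; Δt_x=1.0353, Δt_y=3.8637
    x: enter (6,4) at t=0.8282
    x: enter (5,4) at t=1.8635
    x: enter (4,4) at t=2.8988
    y: enter (4,5) at t=3.2069
    x: enter (3,5) at t=3.9340
    x: enter (2,5) at t=4.9693
    x: enter (1,5) at t=6.0046 ← occupied
  → r_3 = 6.0046
beam 4: φ=45°, α=210°
  dir = (cos 210°, sin 210°) = (-0.8660, -0.5000); from cell (7,4)
  next x-line at t=0.9238, next y-line at t=0.3400; Δt_x=1.1547, Δt_y=2.0000
    y: enter (7,3) at t=0.3400
    x: enter (6,3) at t=0.9238
    x: enter (5,3) at t=2.0785
    y: enter (5,2) at t=2.3400
    x: enter (4,2) at t=3.2332
    y: enter (4,1) at t=4.3400
    x: enter (3,1) at t=4.3879 ← occupied
  → r_4 = 4.3879
beam 5: φ=90°, α=255°
  dir = (cos 255°, sin 255°) = (-0.2588, -0.9659); from cell (7,4)
  next x-line at t=3.0910, next y-line at t=0.1760; Δt_x=3.8637, Δt_y=1.0353
    y: enter (7,3) at t=0.1760
    y: enter (7,2) at t=1.2113
    y: enter (7,1) at t=2.2465
    x: enter (6,1) at t=3.0910
    y: enter (6,0) at t=3.2818 ← occupied
  → r_5 = 3.2818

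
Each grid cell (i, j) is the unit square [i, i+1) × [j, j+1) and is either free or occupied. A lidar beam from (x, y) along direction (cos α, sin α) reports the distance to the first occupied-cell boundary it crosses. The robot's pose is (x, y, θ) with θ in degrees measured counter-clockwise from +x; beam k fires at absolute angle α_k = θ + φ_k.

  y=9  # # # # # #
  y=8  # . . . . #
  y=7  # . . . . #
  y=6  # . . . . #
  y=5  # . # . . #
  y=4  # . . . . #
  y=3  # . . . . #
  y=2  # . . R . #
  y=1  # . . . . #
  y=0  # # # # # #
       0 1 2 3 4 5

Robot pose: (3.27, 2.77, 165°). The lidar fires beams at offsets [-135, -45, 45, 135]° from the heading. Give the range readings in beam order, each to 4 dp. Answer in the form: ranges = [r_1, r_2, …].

ranges = [1.9976, 4.5400, 2.6212, 2.0438]

beam 1: φ=-135°, α=30°
  direction (0.8660, 0.5000); cell (3,2); t to first gridline: x 0.8429, y 0.4600 (then +1.1547 / +2.0000)
    (3,3) via y @ 0.4600
    (4,3) via x @ 0.8429
    (5,3) via x @ 1.9976  # hit
  → r_1 = 1.9976
beam 2: φ=-45°, α=120°
  direction (-0.5000, 0.8660); cell (3,2); t to first gridline: x 0.5400, y 0.2656 (then +2.0000 / +1.1547)
    (3,3) via y @ 0.2656
    (2,3) via x @ 0.5400
    (2,4) via y @ 1.4203
    (1,4) via x @ 2.5400
    (1,5) via y @ 2.5750
    (1,6) via y @ 3.7297
    (0,6) via x @ 4.5400  # hit
  → r_2 = 4.5400
beam 3: φ=45°, α=210°
  direction (-0.8660, -0.5000); cell (3,2); t to first gridline: x 0.3118, y 1.5400 (then +1.1547 / +2.0000)
    (2,2) via x @ 0.3118
    (1,2) via x @ 1.4665
    (1,1) via y @ 1.5400
    (0,1) via x @ 2.6212  # hit
  → r_3 = 2.6212
beam 4: φ=135°, α=300°
  direction (0.5000, -0.8660); cell (3,2); t to first gridline: x 1.4600, y 0.8891 (then +2.0000 / +1.1547)
    (3,1) via y @ 0.8891
    (4,1) via x @ 1.4600
    (4,0) via y @ 2.0438  # hit
  → r_4 = 2.0438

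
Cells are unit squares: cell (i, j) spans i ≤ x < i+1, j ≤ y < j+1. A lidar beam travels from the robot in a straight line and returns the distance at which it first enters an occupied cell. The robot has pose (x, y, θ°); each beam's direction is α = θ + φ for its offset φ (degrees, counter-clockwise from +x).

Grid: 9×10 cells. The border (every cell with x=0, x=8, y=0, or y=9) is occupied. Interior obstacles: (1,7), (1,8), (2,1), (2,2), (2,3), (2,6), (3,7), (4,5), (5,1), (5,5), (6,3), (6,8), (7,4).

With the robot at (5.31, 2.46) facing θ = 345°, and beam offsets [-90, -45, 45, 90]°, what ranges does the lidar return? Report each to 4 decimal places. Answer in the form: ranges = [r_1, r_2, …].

beam 1: φ=-90°, α=255°
  cosα=-0.2588 sinα=-0.9659 | (5,2) | tMaxX 1.1977 tMaxY 0.4762 | tΔX 3.8637 tΔY 1.0353
    t=0.4762 [y] (5,1) — stop
  → r_1 = 0.4762
beam 2: φ=-45°, α=300°
  cosα=0.5000 sinα=-0.8660 | (5,2) | tMaxX 1.3800 tMaxY 0.5312 | tΔX 2.0000 tΔY 1.1547
    t=0.5312 [y] (5,1) — stop
  → r_2 = 0.5312
beam 3: φ=45°, α=30°
  cosα=0.8660 sinα=0.5000 | (5,2) | tMaxX 0.7967 tMaxY 1.0800 | tΔX 1.1547 tΔY 2.0000
    t=0.7967 [x] (6,2)
    t=1.0800 [y] (6,3) — stop
  → r_3 = 1.0800
beam 4: φ=90°, α=75°
  cosα=0.2588 sinα=0.9659 | (5,2) | tMaxX 2.6660 tMaxY 0.5590 | tΔX 3.8637 tΔY 1.0353
    t=0.5590 [y] (5,3)
    t=1.5943 [y] (5,4)
    t=2.6296 [y] (5,5) — stop
  → r_4 = 2.6296

ranges = [0.4762, 0.5312, 1.0800, 2.6296]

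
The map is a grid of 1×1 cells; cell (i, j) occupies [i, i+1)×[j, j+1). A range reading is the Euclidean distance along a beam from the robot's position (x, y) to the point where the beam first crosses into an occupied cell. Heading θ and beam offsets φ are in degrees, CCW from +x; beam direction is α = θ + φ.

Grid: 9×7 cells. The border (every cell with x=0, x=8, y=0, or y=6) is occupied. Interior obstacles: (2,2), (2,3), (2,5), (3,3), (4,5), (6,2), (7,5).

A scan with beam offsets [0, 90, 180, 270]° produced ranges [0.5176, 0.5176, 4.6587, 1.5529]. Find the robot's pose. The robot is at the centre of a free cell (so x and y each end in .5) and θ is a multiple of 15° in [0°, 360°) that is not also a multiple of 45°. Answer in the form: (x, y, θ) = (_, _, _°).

(x, y, θ) = (5.5, 5.5, 75°)

Candidates: 28 free-cell centres × 16 headings = 448 poses. Raycast each; keep the one whose scan matches to 4 dp.
  (4.5, 1.5, 300°): beam 1 = 0.5774 ≠ 0.5176 ✗
  (1.5, 1.5, 345°): beam 1 = 1.9319 ≠ 0.5176 ✗
  (7.5, 1.5, 105°): beam 1 = 4.6587 ≠ 0.5176 ✗
  (1.5, 5.5, 165°): beam 2 = 1.9319 ≠ 0.5176 ✗
  …
  (5.5, 5.5, 75°): r_1=0.5176, r_2=0.5176, r_3=4.6587, r_4=1.5529 — all match ✓
No second candidate reproduces the full scan.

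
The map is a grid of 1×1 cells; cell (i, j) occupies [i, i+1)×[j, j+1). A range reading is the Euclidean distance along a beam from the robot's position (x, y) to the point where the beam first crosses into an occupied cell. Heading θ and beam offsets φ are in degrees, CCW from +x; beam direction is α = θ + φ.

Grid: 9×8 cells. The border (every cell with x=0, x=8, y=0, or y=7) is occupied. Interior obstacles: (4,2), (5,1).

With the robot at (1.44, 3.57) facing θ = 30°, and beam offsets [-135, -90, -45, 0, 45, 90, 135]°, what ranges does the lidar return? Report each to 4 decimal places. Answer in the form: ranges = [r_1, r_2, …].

ranges = [1.7000, 2.9676, 2.6503, 6.8600, 3.5510, 0.8800, 0.4555]

beam 1: φ=-135°, α=255°
  direction (-0.2588, -0.9659); cell (1,3); t to first gridline: x 1.7000, y 0.5901 (then +3.8637 / +1.0353)
    (1,2) via y @ 0.5901
    (1,1) via y @ 1.6254
    (0,1) via x @ 1.7000  # hit
  → r_1 = 1.7000
beam 2: φ=-90°, α=300°
  direction (0.5000, -0.8660); cell (1,3); t to first gridline: x 1.1200, y 0.6582 (then +2.0000 / +1.1547)
    (1,2) via y @ 0.6582
    (2,2) via x @ 1.1200
    (2,1) via y @ 1.8129
    (2,0) via y @ 2.9676  # hit
  → r_2 = 2.9676
beam 3: φ=-45°, α=345°
  direction (0.9659, -0.2588); cell (1,3); t to first gridline: x 0.5798, y 2.2023 (then +1.0353 / +3.8637)
    (2,3) via x @ 0.5798
    (3,3) via x @ 1.6150
    (3,2) via y @ 2.2023
    (4,2) via x @ 2.6503  # hit
  → r_3 = 2.6503
beam 4: φ=0°, α=30°
  direction (0.8660, 0.5000); cell (1,3); t to first gridline: x 0.6466, y 0.8600 (then +1.1547 / +2.0000)
    (2,3) via x @ 0.6466
    (2,4) via y @ 0.8600
    (3,4) via x @ 1.8013
    (3,5) via y @ 2.8600
    (4,5) via x @ 2.9560
    (5,5) via x @ 4.1107
    (5,6) via y @ 4.8600
    (6,6) via x @ 5.2654
    (7,6) via x @ 6.4201
    (7,7) via y @ 6.8600  # hit
  → r_4 = 6.8600
beam 5: φ=45°, α=75°
  direction (0.2588, 0.9659); cell (1,3); t to first gridline: x 2.1637, y 0.4452 (then +3.8637 / +1.0353)
    (1,4) via y @ 0.4452
    (1,5) via y @ 1.4804
    (2,5) via x @ 2.1637
    (2,6) via y @ 2.5157
    (2,7) via y @ 3.5510  # hit
  → r_5 = 3.5510
beam 6: φ=90°, α=120°
  direction (-0.5000, 0.8660); cell (1,3); t to first gridline: x 0.8800, y 0.4965 (then +2.0000 / +1.1547)
    (1,4) via y @ 0.4965
    (0,4) via x @ 0.8800  # hit
  → r_6 = 0.8800
beam 7: φ=135°, α=165°
  direction (-0.9659, 0.2588); cell (1,3); t to first gridline: x 0.4555, y 1.6614 (then +1.0353 / +3.8637)
    (0,3) via x @ 0.4555  # hit
  → r_7 = 0.4555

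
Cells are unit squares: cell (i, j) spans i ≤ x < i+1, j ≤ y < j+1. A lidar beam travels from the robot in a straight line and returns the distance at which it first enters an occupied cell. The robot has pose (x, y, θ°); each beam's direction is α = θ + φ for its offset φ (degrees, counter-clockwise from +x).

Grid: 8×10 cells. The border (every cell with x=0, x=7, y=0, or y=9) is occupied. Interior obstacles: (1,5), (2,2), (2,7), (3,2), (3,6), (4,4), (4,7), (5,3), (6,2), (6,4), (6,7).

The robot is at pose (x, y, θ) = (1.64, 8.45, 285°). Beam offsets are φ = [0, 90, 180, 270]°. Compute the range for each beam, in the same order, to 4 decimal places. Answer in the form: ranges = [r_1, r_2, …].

beam 1: φ=0°, α=285°
  d=(0.2588,-0.9659)  start (1,8)  tX=1.3909 tY=0.4659  stride 1/|dx|=3.8637 1/|dy|=1.0353
    cross y-line → (1,7), t=0.4659
    cross x-line → (2,7), t=1.3909 (wall)
  → r_1 = 1.3909
beam 2: φ=90°, α=15°
  d=(0.9659,0.2588)  start (1,8)  tX=0.3727 tY=2.1250  stride 1/|dx|=1.0353 1/|dy|=3.8637
    cross x-line → (2,8), t=0.3727
    cross x-line → (3,8), t=1.4080
    cross y-line → (3,9), t=2.1250 (wall)
  → r_2 = 2.1250
beam 3: φ=180°, α=105°
  d=(-0.2588,0.9659)  start (1,8)  tX=2.4728 tY=0.5694  stride 1/|dx|=3.8637 1/|dy|=1.0353
    cross y-line → (1,9), t=0.5694 (wall)
  → r_3 = 0.5694
beam 4: φ=270°, α=195°
  d=(-0.9659,-0.2588)  start (1,8)  tX=0.6626 tY=1.7387  stride 1/|dx|=1.0353 1/|dy|=3.8637
    cross x-line → (0,8), t=0.6626 (wall)
  → r_4 = 0.6626

ranges = [1.3909, 2.1250, 0.5694, 0.6626]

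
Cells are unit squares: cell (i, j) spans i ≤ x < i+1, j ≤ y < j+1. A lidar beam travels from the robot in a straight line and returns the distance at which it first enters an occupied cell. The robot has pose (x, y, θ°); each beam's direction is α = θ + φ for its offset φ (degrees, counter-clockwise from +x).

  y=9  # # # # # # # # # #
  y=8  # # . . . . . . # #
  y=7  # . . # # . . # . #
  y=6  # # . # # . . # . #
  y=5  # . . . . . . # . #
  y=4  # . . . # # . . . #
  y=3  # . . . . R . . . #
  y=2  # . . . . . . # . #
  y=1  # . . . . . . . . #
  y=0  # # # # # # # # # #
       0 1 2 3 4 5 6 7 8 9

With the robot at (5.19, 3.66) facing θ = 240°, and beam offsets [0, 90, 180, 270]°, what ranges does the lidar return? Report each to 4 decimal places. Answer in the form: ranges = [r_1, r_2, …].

ranges = [3.0715, 2.0900, 0.3926, 0.6800]

beam 1: φ=0°, α=240°
  dir = (cos 240°, sin 240°) = (-0.5000, -0.8660); from cell (5,3)
  next x-line at t=0.3800, next y-line at t=0.7621; Δt_x=2.0000, Δt_y=1.1547
    x: enter (4,3) at t=0.3800
    y: enter (4,2) at t=0.7621
    y: enter (4,1) at t=1.9168
    x: enter (3,1) at t=2.3800
    y: enter (3,0) at t=3.0715 ← occupied
  → r_1 = 3.0715
beam 2: φ=90°, α=330°
  dir = (cos 330°, sin 330°) = (0.8660, -0.5000); from cell (5,3)
  next x-line at t=0.9353, next y-line at t=1.3200; Δt_x=1.1547, Δt_y=2.0000
    x: enter (6,3) at t=0.9353
    y: enter (6,2) at t=1.3200
    x: enter (7,2) at t=2.0900 ← occupied
  → r_2 = 2.0900
beam 3: φ=180°, α=60°
  dir = (cos 60°, sin 60°) = (0.5000, 0.8660); from cell (5,3)
  next x-line at t=1.6200, next y-line at t=0.3926; Δt_x=2.0000, Δt_y=1.1547
    y: enter (5,4) at t=0.3926 ← occupied
  → r_3 = 0.3926
beam 4: φ=270°, α=150°
  dir = (cos 150°, sin 150°) = (-0.8660, 0.5000); from cell (5,3)
  next x-line at t=0.2194, next y-line at t=0.6800; Δt_x=1.1547, Δt_y=2.0000
    x: enter (4,3) at t=0.2194
    y: enter (4,4) at t=0.6800 ← occupied
  → r_4 = 0.6800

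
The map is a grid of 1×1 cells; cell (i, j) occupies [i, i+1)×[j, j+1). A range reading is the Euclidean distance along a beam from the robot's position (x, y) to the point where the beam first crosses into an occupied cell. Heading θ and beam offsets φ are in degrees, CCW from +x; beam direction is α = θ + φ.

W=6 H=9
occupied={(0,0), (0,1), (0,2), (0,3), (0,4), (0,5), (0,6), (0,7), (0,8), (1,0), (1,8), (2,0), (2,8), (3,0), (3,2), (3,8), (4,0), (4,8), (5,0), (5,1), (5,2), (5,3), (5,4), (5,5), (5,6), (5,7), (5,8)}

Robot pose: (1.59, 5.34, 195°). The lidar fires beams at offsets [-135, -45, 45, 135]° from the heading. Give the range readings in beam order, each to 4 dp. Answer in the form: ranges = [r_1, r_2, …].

beam 1: φ=-135°, α=60°
  d=(0.5000,0.8660)  start (1,5)  tX=0.8200 tY=0.7621  stride 1/|dx|=2.0000 1/|dy|=1.1547
    cross y-line → (1,6), t=0.7621
    cross x-line → (2,6), t=0.8200
    cross y-line → (2,7), t=1.9168
    cross x-line → (3,7), t=2.8200
    cross y-line → (3,8), t=3.0715 (wall)
  → r_1 = 3.0715
beam 2: φ=-45°, α=150°
  d=(-0.8660,0.5000)  start (1,5)  tX=0.6813 tY=1.3200  stride 1/|dx|=1.1547 1/|dy|=2.0000
    cross x-line → (0,5), t=0.6813 (wall)
  → r_2 = 0.6813
beam 3: φ=45°, α=240°
  d=(-0.5000,-0.8660)  start (1,5)  tX=1.1800 tY=0.3926  stride 1/|dx|=2.0000 1/|dy|=1.1547
    cross y-line → (1,4), t=0.3926
    cross x-line → (0,4), t=1.1800 (wall)
  → r_3 = 1.1800
beam 4: φ=135°, α=330°
  d=(0.8660,-0.5000)  start (1,5)  tX=0.4734 tY=0.6800  stride 1/|dx|=1.1547 1/|dy|=2.0000
    cross x-line → (2,5), t=0.4734
    cross y-line → (2,4), t=0.6800
    cross x-line → (3,4), t=1.6281
    cross y-line → (3,3), t=2.6800
    cross x-line → (4,3), t=2.7828
    cross x-line → (5,3), t=3.9375 (wall)
  → r_4 = 3.9375

ranges = [3.0715, 0.6813, 1.1800, 3.9375]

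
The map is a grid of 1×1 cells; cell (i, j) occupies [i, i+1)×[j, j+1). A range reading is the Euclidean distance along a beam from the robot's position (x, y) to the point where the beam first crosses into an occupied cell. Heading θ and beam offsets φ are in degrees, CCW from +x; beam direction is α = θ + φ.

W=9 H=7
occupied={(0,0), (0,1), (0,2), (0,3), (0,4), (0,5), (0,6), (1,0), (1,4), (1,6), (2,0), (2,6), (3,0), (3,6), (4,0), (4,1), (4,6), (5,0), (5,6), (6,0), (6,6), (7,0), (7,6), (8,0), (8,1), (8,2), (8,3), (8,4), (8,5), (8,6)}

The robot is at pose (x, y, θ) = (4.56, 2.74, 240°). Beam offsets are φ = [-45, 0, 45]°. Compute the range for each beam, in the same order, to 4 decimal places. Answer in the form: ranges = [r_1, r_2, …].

beam 1: φ=-45°, α=195°
  d=(-0.9659,-0.2588)  start (4,2)  tX=0.5798 tY=2.8591  stride 1/|dx|=1.0353 1/|dy|=3.8637
    cross x-line → (3,2), t=0.5798
    cross x-line → (2,2), t=1.6150
    cross x-line → (1,2), t=2.6503
    cross y-line → (1,1), t=2.8591
    cross x-line → (0,1), t=3.6856 (wall)
  → r_1 = 3.6856
beam 2: φ=0°, α=240°
  d=(-0.5000,-0.8660)  start (4,2)  tX=1.1200 tY=0.8545  stride 1/|dx|=2.0000 1/|dy|=1.1547
    cross y-line → (4,1), t=0.8545 (wall)
  → r_2 = 0.8545
beam 3: φ=45°, α=285°
  d=(0.2588,-0.9659)  start (4,2)  tX=1.7000 tY=0.7661  stride 1/|dx|=3.8637 1/|dy|=1.0353
    cross y-line → (4,1), t=0.7661 (wall)
  → r_3 = 0.7661

ranges = [3.6856, 0.8545, 0.7661]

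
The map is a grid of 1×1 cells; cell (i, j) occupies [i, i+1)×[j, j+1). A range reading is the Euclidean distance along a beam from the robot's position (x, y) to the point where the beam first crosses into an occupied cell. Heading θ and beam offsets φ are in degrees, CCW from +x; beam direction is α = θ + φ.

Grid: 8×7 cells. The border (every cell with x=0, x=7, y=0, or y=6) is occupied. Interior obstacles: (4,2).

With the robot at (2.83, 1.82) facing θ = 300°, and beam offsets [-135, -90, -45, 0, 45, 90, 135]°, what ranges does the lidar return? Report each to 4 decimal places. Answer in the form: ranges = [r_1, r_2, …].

ranges = [1.8946, 1.6400, 0.8489, 0.9469, 3.1682, 1.3510, 4.3275]

beam 1: φ=-135°, α=165°
  direction (-0.9659, 0.2588); cell (2,1); t to first gridline: x 0.8593, y 0.6955 (then +1.0353 / +3.8637)
    (2,2) via y @ 0.6955
    (1,2) via x @ 0.8593
    (0,2) via x @ 1.8946  # hit
  → r_1 = 1.8946
beam 2: φ=-90°, α=210°
  direction (-0.8660, -0.5000); cell (2,1); t to first gridline: x 0.9584, y 1.6400 (then +1.1547 / +2.0000)
    (1,1) via x @ 0.9584
    (1,0) via y @ 1.6400  # hit
  → r_2 = 1.6400
beam 3: φ=-45°, α=255°
  direction (-0.2588, -0.9659); cell (2,1); t to first gridline: x 3.2069, y 0.8489 (then +3.8637 / +1.0353)
    (2,0) via y @ 0.8489  # hit
  → r_3 = 0.8489
beam 4: φ=0°, α=300°
  direction (0.5000, -0.8660); cell (2,1); t to first gridline: x 0.3400, y 0.9469 (then +2.0000 / +1.1547)
    (3,1) via x @ 0.3400
    (3,0) via y @ 0.9469  # hit
  → r_4 = 0.9469
beam 5: φ=45°, α=345°
  direction (0.9659, -0.2588); cell (2,1); t to first gridline: x 0.1760, y 3.1682 (then +1.0353 / +3.8637)
    (3,1) via x @ 0.1760
    (4,1) via x @ 1.2113
    (5,1) via x @ 2.2465
    (5,0) via y @ 3.1682  # hit
  → r_5 = 3.1682
beam 6: φ=90°, α=30°
  direction (0.8660, 0.5000); cell (2,1); t to first gridline: x 0.1963, y 0.3600 (then +1.1547 / +2.0000)
    (3,1) via x @ 0.1963
    (3,2) via y @ 0.3600
    (4,2) via x @ 1.3510  # hit
  → r_6 = 1.3510
beam 7: φ=135°, α=75°
  direction (0.2588, 0.9659); cell (2,1); t to first gridline: x 0.6568, y 0.1863 (then +3.8637 / +1.0353)
    (2,2) via y @ 0.1863
    (3,2) via x @ 0.6568
    (3,3) via y @ 1.2216
    (3,4) via y @ 2.2569
    (3,5) via y @ 3.2922
    (3,6) via y @ 4.3275  # hit
  → r_7 = 4.3275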